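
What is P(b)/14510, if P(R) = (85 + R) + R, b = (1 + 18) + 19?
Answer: 161/14510 ≈ 0.011096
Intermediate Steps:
b = 38 (b = 19 + 19 = 38)
P(R) = 85 + 2*R
P(b)/14510 = (85 + 2*38)/14510 = (85 + 76)*(1/14510) = 161*(1/14510) = 161/14510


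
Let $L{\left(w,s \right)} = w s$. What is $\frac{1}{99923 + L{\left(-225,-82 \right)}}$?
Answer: $\frac{1}{118373} \approx 8.4479 \cdot 10^{-6}$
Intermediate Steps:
$L{\left(w,s \right)} = s w$
$\frac{1}{99923 + L{\left(-225,-82 \right)}} = \frac{1}{99923 - -18450} = \frac{1}{99923 + 18450} = \frac{1}{118373}$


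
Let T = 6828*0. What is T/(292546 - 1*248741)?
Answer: 0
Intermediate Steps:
T = 0
T/(292546 - 1*248741) = 0/(292546 - 1*248741) = 0/(292546 - 248741) = 0/43805 = 0*(1/43805) = 0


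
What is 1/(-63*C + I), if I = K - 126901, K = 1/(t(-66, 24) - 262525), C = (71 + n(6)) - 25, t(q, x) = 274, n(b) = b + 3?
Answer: -262251/34188613867 ≈ -7.6707e-6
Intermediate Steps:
n(b) = 3 + b
C = 55 (C = (71 + (3 + 6)) - 25 = (71 + 9) - 25 = 80 - 25 = 55)
K = -1/262251 (K = 1/(274 - 262525) = 1/(-262251) = -1/262251 ≈ -3.8131e-6)
I = -33279914152/262251 (I = -1/262251 - 126901 = -33279914152/262251 ≈ -1.2690e+5)
1/(-63*C + I) = 1/(-63*55 - 33279914152/262251) = 1/(-3465 - 33279914152/262251) = 1/(-34188613867/262251) = -262251/34188613867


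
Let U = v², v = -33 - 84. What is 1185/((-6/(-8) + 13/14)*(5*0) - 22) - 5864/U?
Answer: -16350473/301158 ≈ -54.292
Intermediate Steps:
v = -117
U = 13689 (U = (-117)² = 13689)
1185/((-6/(-8) + 13/14)*(5*0) - 22) - 5864/U = 1185/((-6/(-8) + 13/14)*(5*0) - 22) - 5864/13689 = 1185/((-6*(-⅛) + 13*(1/14))*0 - 22) - 5864*1/13689 = 1185/((¾ + 13/14)*0 - 22) - 5864/13689 = 1185/((47/28)*0 - 22) - 5864/13689 = 1185/(0 - 22) - 5864/13689 = 1185/(-22) - 5864/13689 = 1185*(-1/22) - 5864/13689 = -1185/22 - 5864/13689 = -16350473/301158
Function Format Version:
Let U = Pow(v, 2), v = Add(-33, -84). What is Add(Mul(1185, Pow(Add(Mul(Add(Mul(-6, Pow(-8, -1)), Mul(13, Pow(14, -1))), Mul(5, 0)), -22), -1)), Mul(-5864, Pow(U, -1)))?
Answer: Rational(-16350473, 301158) ≈ -54.292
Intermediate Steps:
v = -117
U = 13689 (U = Pow(-117, 2) = 13689)
Add(Mul(1185, Pow(Add(Mul(Add(Mul(-6, Pow(-8, -1)), Mul(13, Pow(14, -1))), Mul(5, 0)), -22), -1)), Mul(-5864, Pow(U, -1))) = Add(Mul(1185, Pow(Add(Mul(Add(Mul(-6, Pow(-8, -1)), Mul(13, Pow(14, -1))), Mul(5, 0)), -22), -1)), Mul(-5864, Pow(13689, -1))) = Add(Mul(1185, Pow(Add(Mul(Add(Mul(-6, Rational(-1, 8)), Mul(13, Rational(1, 14))), 0), -22), -1)), Mul(-5864, Rational(1, 13689))) = Add(Mul(1185, Pow(Add(Mul(Add(Rational(3, 4), Rational(13, 14)), 0), -22), -1)), Rational(-5864, 13689)) = Add(Mul(1185, Pow(Add(Mul(Rational(47, 28), 0), -22), -1)), Rational(-5864, 13689)) = Add(Mul(1185, Pow(Add(0, -22), -1)), Rational(-5864, 13689)) = Add(Mul(1185, Pow(-22, -1)), Rational(-5864, 13689)) = Add(Mul(1185, Rational(-1, 22)), Rational(-5864, 13689)) = Add(Rational(-1185, 22), Rational(-5864, 13689)) = Rational(-16350473, 301158)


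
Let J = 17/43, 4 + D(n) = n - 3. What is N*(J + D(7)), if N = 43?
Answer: 17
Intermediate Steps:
D(n) = -7 + n (D(n) = -4 + (n - 3) = -4 + (-3 + n) = -7 + n)
J = 17/43 (J = 17*(1/43) = 17/43 ≈ 0.39535)
N*(J + D(7)) = 43*(17/43 + (-7 + 7)) = 43*(17/43 + 0) = 43*(17/43) = 17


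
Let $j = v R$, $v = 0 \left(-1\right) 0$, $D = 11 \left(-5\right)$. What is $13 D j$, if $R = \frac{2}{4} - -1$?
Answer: $0$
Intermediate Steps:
$D = -55$
$R = \frac{3}{2}$ ($R = 2 \cdot \frac{1}{4} + 1 = \frac{1}{2} + 1 = \frac{3}{2} \approx 1.5$)
$v = 0$ ($v = 0 \cdot 0 = 0$)
$j = 0$ ($j = 0 \cdot \frac{3}{2} = 0$)
$13 D j = 13 \left(-55\right) 0 = \left(-715\right) 0 = 0$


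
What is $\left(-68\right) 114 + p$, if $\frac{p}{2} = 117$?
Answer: $-7518$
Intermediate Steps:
$p = 234$ ($p = 2 \cdot 117 = 234$)
$\left(-68\right) 114 + p = \left(-68\right) 114 + 234 = -7752 + 234 = -7518$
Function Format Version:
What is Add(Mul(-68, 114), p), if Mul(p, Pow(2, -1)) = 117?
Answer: -7518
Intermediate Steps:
p = 234 (p = Mul(2, 117) = 234)
Add(Mul(-68, 114), p) = Add(Mul(-68, 114), 234) = Add(-7752, 234) = -7518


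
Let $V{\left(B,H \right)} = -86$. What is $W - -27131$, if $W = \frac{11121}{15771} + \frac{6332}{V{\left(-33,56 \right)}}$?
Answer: $\frac{6116505420}{226051} \approx 27058.0$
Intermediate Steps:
$W = - \frac{16484261}{226051}$ ($W = \frac{11121}{15771} + \frac{6332}{-86} = 11121 \cdot \frac{1}{15771} + 6332 \left(- \frac{1}{86}\right) = \frac{3707}{5257} - \frac{3166}{43} = - \frac{16484261}{226051} \approx -72.923$)
$W - -27131 = - \frac{16484261}{226051} - -27131 = - \frac{16484261}{226051} + 27131 = \frac{6116505420}{226051}$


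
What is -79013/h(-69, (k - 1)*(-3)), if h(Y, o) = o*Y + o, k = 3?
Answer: -79013/408 ≈ -193.66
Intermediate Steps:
h(Y, o) = o + Y*o (h(Y, o) = Y*o + o = o + Y*o)
-79013/h(-69, (k - 1)*(-3)) = -79013*(-1/(3*(1 - 69)*(3 - 1))) = -79013/((2*(-3))*(-68)) = -79013/((-6*(-68))) = -79013/408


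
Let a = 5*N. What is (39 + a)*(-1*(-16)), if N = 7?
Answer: 1184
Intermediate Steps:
a = 35 (a = 5*7 = 35)
(39 + a)*(-1*(-16)) = (39 + 35)*(-1*(-16)) = 74*16 = 1184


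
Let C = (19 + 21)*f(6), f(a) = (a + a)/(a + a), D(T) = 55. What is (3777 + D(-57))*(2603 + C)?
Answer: 10127976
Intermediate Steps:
f(a) = 1 (f(a) = (2*a)/((2*a)) = (2*a)*(1/(2*a)) = 1)
C = 40 (C = (19 + 21)*1 = 40*1 = 40)
(3777 + D(-57))*(2603 + C) = (3777 + 55)*(2603 + 40) = 3832*2643 = 10127976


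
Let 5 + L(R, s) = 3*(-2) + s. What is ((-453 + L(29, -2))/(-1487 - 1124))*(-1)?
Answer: -466/2611 ≈ -0.17848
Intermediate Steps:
L(R, s) = -11 + s (L(R, s) = -5 + (3*(-2) + s) = -5 + (-6 + s) = -11 + s)
((-453 + L(29, -2))/(-1487 - 1124))*(-1) = ((-453 + (-11 - 2))/(-1487 - 1124))*(-1) = ((-453 - 13)/(-2611))*(-1) = -466*(-1/2611)*(-1) = (466/2611)*(-1) = -466/2611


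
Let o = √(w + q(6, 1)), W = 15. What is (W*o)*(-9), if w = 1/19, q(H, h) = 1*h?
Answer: -270*√95/19 ≈ -138.51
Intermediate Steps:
q(H, h) = h
w = 1/19 (w = 1*(1/19) = 1/19 ≈ 0.052632)
o = 2*√95/19 (o = √(1/19 + 1) = √(20/19) = 2*√95/19 ≈ 1.0260)
(W*o)*(-9) = (15*(2*√95/19))*(-9) = (30*√95/19)*(-9) = -270*√95/19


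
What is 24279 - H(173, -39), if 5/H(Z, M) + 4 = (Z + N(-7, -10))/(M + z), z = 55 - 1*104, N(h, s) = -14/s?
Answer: 7988066/329 ≈ 24280.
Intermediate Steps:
z = -49 (z = 55 - 104 = -49)
H(Z, M) = 5/(-4 + (7/5 + Z)/(-49 + M)) (H(Z, M) = 5/(-4 + (Z - 14/(-10))/(M - 49)) = 5/(-4 + (Z - 14*(-⅒))/(-49 + M)) = 5/(-4 + (Z + 7/5)/(-49 + M)) = 5/(-4 + (7/5 + Z)/(-49 + M)))
24279 - H(173, -39) = 24279 - 25*(-49 - 39)/(987 - 20*(-39) + 5*173) = 24279 - 25*(-88)/(987 + 780 + 865) = 24279 - 25*(-88)/2632 = 24279 - 1*(-275/329) = 24279 + 275/329 = 7988066/329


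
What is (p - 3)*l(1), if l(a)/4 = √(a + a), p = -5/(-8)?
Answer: -19*√2/2 ≈ -13.435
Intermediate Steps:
p = 5/8 (p = -5*(-⅛) = 5/8 ≈ 0.62500)
l(a) = 4*√2*√a (l(a) = 4*√(a + a) = 4*√(2*a) = 4*(√2*√a) = 4*√2*√a)
(p - 3)*l(1) = (5/8 - 3)*(4*√2*√1) = -19*√2/2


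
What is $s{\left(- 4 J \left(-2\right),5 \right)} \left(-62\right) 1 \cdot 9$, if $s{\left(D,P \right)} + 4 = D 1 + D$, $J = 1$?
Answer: $-6696$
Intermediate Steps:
$s{\left(D,P \right)} = -4 + 2 D$ ($s{\left(D,P \right)} = -4 + \left(D 1 + D\right) = -4 + \left(D + D\right) = -4 + 2 D$)
$s{\left(- 4 J \left(-2\right),5 \right)} \left(-62\right) 1 \cdot 9 = \left(-4 + 2 \left(-4\right) 1 \left(-2\right)\right) \left(-62\right) 1 \cdot 9 = \left(-4 + 2 \left(\left(-4\right) \left(-2\right)\right)\right) \left(-62\right) 9 = \left(-4 + 2 \cdot 8\right) \left(-62\right) 9 = \left(-4 + 16\right) \left(-62\right) 9 = 12 \left(-62\right) 9 = \left(-744\right) 9 = -6696$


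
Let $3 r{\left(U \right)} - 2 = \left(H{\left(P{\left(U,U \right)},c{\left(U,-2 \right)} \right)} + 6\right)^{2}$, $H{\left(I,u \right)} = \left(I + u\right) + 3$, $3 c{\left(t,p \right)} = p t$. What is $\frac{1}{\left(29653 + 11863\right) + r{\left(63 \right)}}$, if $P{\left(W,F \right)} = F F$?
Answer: $\frac{3}{15616646} \approx 1.921 \cdot 10^{-7}$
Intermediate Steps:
$c{\left(t,p \right)} = \frac{p t}{3}$
$P{\left(W,F \right)} = F^{2}$
$H{\left(I,u \right)} = 3 + I + u$
$r{\left(U \right)} = \frac{2}{3} + \frac{\left(9 + U^{2} - \frac{2 U}{3}\right)^{2}}{3}$ ($r{\left(U \right)} = \frac{2}{3} + \frac{\left(\left(3 + U^{2} + \frac{1}{3} \left(-2\right) U\right) + 6\right)^{2}}{3} = \frac{2}{3} + \frac{\left(\left(3 + U^{2} - \frac{2 U}{3}\right) + 6\right)^{2}}{3} = \frac{2}{3} + \frac{\left(9 + U^{2} - \frac{2 U}{3}\right)^{2}}{3}$)
$\frac{1}{\left(29653 + 11863\right) + r{\left(63 \right)}} = \frac{1}{\left(29653 + 11863\right) + \left(\frac{2}{3} + \frac{\left(27 - 126 + 3 \cdot 63^{2}\right)^{2}}{27}\right)} = \frac{1}{41516 + \left(\frac{2}{3} + \frac{\left(27 - 126 + 3 \cdot 3969\right)^{2}}{27}\right)} = \frac{1}{41516 + \left(\frac{2}{3} + \frac{\left(27 - 126 + 11907\right)^{2}}{27}\right)} = \frac{1}{41516 + \left(\frac{2}{3} + \frac{11808^{2}}{27}\right)} = \frac{1}{41516 + \left(\frac{2}{3} + \frac{1}{27} \cdot 139428864\right)} = \frac{1}{41516 + \left(\frac{2}{3} + 5164032\right)} = \frac{1}{41516 + \frac{15492098}{3}} = \frac{1}{\frac{15616646}{3}} = \frac{3}{15616646}$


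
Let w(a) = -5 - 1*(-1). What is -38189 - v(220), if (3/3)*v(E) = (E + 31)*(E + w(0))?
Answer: -92405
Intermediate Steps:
w(a) = -4 (w(a) = -5 + 1 = -4)
v(E) = (-4 + E)*(31 + E) (v(E) = (E + 31)*(E - 4) = (31 + E)*(-4 + E) = (-4 + E)*(31 + E))
-38189 - v(220) = -38189 - (-124 + 220² + 27*220) = -38189 - (-124 + 48400 + 5940) = -38189 - 1*54216 = -38189 - 54216 = -92405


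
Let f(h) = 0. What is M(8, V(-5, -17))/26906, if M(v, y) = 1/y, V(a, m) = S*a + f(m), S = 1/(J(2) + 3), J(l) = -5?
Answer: 1/67265 ≈ 1.4867e-5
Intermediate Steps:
S = -1/2 (S = 1/(-5 + 3) = 1/(-2) = -1/2 ≈ -0.50000)
V(a, m) = -a/2 (V(a, m) = -a/2 + 0 = -a/2)
M(8, V(-5, -17))/26906 = 1/(-1/2*(-5)*26906) = (1/26906)/(5/2) = (2/5)*(1/26906) = 1/67265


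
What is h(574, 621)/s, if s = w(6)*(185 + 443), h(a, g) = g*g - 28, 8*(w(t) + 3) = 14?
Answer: -385613/785 ≈ -491.23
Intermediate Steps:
w(t) = -5/4 (w(t) = -3 + (⅛)*14 = -3 + 7/4 = -5/4)
h(a, g) = -28 + g² (h(a, g) = g² - 28 = -28 + g²)
s = -785 (s = -5*(185 + 443)/4 = -5/4*628 = -785)
h(574, 621)/s = (-28 + 621²)/(-785) = (-28 + 385641)*(-1/785) = 385613*(-1/785) = -385613/785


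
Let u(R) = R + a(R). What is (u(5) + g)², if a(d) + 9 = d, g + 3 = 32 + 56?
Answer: 7396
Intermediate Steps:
g = 85 (g = -3 + (32 + 56) = -3 + 88 = 85)
a(d) = -9 + d
u(R) = -9 + 2*R (u(R) = R + (-9 + R) = -9 + 2*R)
(u(5) + g)² = ((-9 + 2*5) + 85)² = ((-9 + 10) + 85)² = (1 + 85)² = 86² = 7396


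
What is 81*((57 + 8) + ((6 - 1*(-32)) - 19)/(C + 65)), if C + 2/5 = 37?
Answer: 2682315/508 ≈ 5280.1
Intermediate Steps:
C = 183/5 (C = -2/5 + 37 = 183/5 ≈ 36.600)
81*((57 + 8) + ((6 - 1*(-32)) - 19)/(C + 65)) = 81*((57 + 8) + ((6 - 1*(-32)) - 19)/(183/5 + 65)) = 81*(65 + ((6 + 32) - 19)/(508/5)) = 81*(65 + (38 - 19)*(5/508)) = 81*(65 + 19*(5/508)) = 81*(65 + 95/508) = 81*(33115/508) = 2682315/508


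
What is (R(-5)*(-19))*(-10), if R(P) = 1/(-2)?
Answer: -95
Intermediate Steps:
R(P) = -½
(R(-5)*(-19))*(-10) = -½*(-19)*(-10) = (19/2)*(-10) = -95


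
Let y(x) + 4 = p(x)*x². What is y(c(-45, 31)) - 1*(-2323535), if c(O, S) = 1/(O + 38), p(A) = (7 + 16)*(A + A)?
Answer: 796971087/343 ≈ 2.3235e+6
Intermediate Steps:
p(A) = 46*A (p(A) = 23*(2*A) = 46*A)
c(O, S) = 1/(38 + O)
y(x) = -4 + 46*x³ (y(x) = -4 + (46*x)*x² = -4 + 46*x³)
y(c(-45, 31)) - 1*(-2323535) = (-4 + 46*(1/(38 - 45))³) - 1*(-2323535) = (-4 + 46*(1/(-7))³) + 2323535 = (-4 + 46*(-⅐)³) + 2323535 = (-4 + 46*(-1/343)) + 2323535 = (-4 - 46/343) + 2323535 = -1418/343 + 2323535 = 796971087/343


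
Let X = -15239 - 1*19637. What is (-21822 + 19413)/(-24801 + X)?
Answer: 2409/59677 ≈ 0.040367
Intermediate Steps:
X = -34876 (X = -15239 - 19637 = -34876)
(-21822 + 19413)/(-24801 + X) = (-21822 + 19413)/(-24801 - 34876) = -2409/(-59677) = -2409*(-1/59677) = 2409/59677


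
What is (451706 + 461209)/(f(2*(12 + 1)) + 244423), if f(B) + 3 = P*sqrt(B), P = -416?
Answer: 55783671075/14934159236 + 23735790*sqrt(26)/3733539809 ≈ 3.7677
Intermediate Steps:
f(B) = -3 - 416*sqrt(B)
(451706 + 461209)/(f(2*(12 + 1)) + 244423) = (451706 + 461209)/((-3 - 416*sqrt(2)*sqrt(12 + 1)) + 244423) = 912915/((-3 - 416*sqrt(26)) + 244423) = 912915/(244420 - 416*sqrt(26))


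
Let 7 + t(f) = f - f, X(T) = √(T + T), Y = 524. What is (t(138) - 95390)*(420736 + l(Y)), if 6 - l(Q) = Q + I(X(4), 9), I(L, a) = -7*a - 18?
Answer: -40095263703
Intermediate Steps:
X(T) = √2*√T (X(T) = √(2*T) = √2*√T)
I(L, a) = -18 - 7*a
l(Q) = 87 - Q (l(Q) = 6 - (Q + (-18 - 7*9)) = 6 - (Q + (-18 - 63)) = 6 - (Q - 81) = 6 - (-81 + Q) = 6 + (81 - Q) = 87 - Q)
t(f) = -7 (t(f) = -7 + (f - f) = -7 + 0 = -7)
(t(138) - 95390)*(420736 + l(Y)) = (-7 - 95390)*(420736 + (87 - 1*524)) = -95397*(420736 + (87 - 524)) = -95397*(420736 - 437) = -95397*420299 = -40095263703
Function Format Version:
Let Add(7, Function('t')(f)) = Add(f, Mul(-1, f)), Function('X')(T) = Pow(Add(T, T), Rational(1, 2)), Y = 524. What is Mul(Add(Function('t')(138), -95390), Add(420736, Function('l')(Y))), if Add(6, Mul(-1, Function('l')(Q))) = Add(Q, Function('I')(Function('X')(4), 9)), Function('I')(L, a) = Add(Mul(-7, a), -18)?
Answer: -40095263703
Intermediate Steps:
Function('X')(T) = Mul(Pow(2, Rational(1, 2)), Pow(T, Rational(1, 2))) (Function('X')(T) = Pow(Mul(2, T), Rational(1, 2)) = Mul(Pow(2, Rational(1, 2)), Pow(T, Rational(1, 2))))
Function('I')(L, a) = Add(-18, Mul(-7, a))
Function('l')(Q) = Add(87, Mul(-1, Q)) (Function('l')(Q) = Add(6, Mul(-1, Add(Q, Add(-18, Mul(-7, 9))))) = Add(6, Mul(-1, Add(Q, Add(-18, -63)))) = Add(6, Mul(-1, Add(Q, -81))) = Add(6, Mul(-1, Add(-81, Q))) = Add(6, Add(81, Mul(-1, Q))) = Add(87, Mul(-1, Q)))
Function('t')(f) = -7 (Function('t')(f) = Add(-7, Add(f, Mul(-1, f))) = Add(-7, 0) = -7)
Mul(Add(Function('t')(138), -95390), Add(420736, Function('l')(Y))) = Mul(Add(-7, -95390), Add(420736, Add(87, Mul(-1, 524)))) = Mul(-95397, Add(420736, Add(87, -524))) = Mul(-95397, Add(420736, -437)) = Mul(-95397, 420299) = -40095263703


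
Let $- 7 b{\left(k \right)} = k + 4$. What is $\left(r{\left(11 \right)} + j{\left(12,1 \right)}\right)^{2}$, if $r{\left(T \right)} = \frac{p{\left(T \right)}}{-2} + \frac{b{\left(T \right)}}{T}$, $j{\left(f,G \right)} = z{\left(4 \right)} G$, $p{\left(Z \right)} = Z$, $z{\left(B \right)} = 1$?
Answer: $\frac{522729}{23716} \approx 22.041$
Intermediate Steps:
$j{\left(f,G \right)} = G$ ($j{\left(f,G \right)} = 1 G = G$)
$b{\left(k \right)} = - \frac{4}{7} - \frac{k}{7}$ ($b{\left(k \right)} = - \frac{k + 4}{7} = - \frac{4 + k}{7} = - \frac{4}{7} - \frac{k}{7}$)
$r{\left(T \right)} = - \frac{T}{2} + \frac{- \frac{4}{7} - \frac{T}{7}}{T}$ ($r{\left(T \right)} = \frac{T}{-2} + \frac{- \frac{4}{7} - \frac{T}{7}}{T} = T \left(- \frac{1}{2}\right) + \frac{- \frac{4}{7} - \frac{T}{7}}{T} = - \frac{T}{2} + \frac{- \frac{4}{7} - \frac{T}{7}}{T}$)
$\left(r{\left(11 \right)} + j{\left(12,1 \right)}\right)^{2} = \left(\left(- \frac{1}{7} - \frac{4}{7 \cdot 11} - \frac{11}{2}\right) + 1\right)^{2} = \left(\left(- \frac{1}{7} - \frac{4}{77} - \frac{11}{2}\right) + 1\right)^{2} = \left(- \frac{877}{154} + 1\right)^{2} = \left(- \frac{723}{154}\right)^{2} = \frac{522729}{23716}$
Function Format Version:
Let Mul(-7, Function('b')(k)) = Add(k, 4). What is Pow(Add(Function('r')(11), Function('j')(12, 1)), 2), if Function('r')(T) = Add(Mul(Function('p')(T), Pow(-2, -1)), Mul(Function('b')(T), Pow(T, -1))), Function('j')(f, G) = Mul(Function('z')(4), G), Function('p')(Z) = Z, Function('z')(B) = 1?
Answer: Rational(522729, 23716) ≈ 22.041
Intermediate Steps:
Function('j')(f, G) = G (Function('j')(f, G) = Mul(1, G) = G)
Function('b')(k) = Add(Rational(-4, 7), Mul(Rational(-1, 7), k)) (Function('b')(k) = Mul(Rational(-1, 7), Add(k, 4)) = Mul(Rational(-1, 7), Add(4, k)) = Add(Rational(-4, 7), Mul(Rational(-1, 7), k)))
Function('r')(T) = Add(Mul(Rational(-1, 2), T), Mul(Pow(T, -1), Add(Rational(-4, 7), Mul(Rational(-1, 7), T)))) (Function('r')(T) = Add(Mul(T, Pow(-2, -1)), Mul(Add(Rational(-4, 7), Mul(Rational(-1, 7), T)), Pow(T, -1))) = Add(Mul(T, Rational(-1, 2)), Mul(Pow(T, -1), Add(Rational(-4, 7), Mul(Rational(-1, 7), T)))) = Add(Mul(Rational(-1, 2), T), Mul(Pow(T, -1), Add(Rational(-4, 7), Mul(Rational(-1, 7), T)))))
Pow(Add(Function('r')(11), Function('j')(12, 1)), 2) = Pow(Add(Add(Rational(-1, 7), Mul(Rational(-4, 7), Pow(11, -1)), Mul(Rational(-1, 2), 11)), 1), 2) = Pow(Add(Add(Rational(-1, 7), Mul(Rational(-4, 7), Rational(1, 11)), Rational(-11, 2)), 1), 2) = Pow(Add(Add(Rational(-1, 7), Rational(-4, 77), Rational(-11, 2)), 1), 2) = Pow(Add(Rational(-877, 154), 1), 2) = Pow(Rational(-723, 154), 2) = Rational(522729, 23716)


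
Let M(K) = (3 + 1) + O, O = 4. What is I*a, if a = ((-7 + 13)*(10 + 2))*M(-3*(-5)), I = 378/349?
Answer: 217728/349 ≈ 623.86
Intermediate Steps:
M(K) = 8 (M(K) = (3 + 1) + 4 = 4 + 4 = 8)
I = 378/349 (I = 378*(1/349) = 378/349 ≈ 1.0831)
a = 576 (a = ((-7 + 13)*(10 + 2))*8 = (6*12)*8 = 72*8 = 576)
I*a = (378/349)*576 = 217728/349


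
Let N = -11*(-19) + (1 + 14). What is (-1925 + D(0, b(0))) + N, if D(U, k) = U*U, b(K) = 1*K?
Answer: -1701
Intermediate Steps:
b(K) = K
N = 224 (N = 209 + 15 = 224)
D(U, k) = U²
(-1925 + D(0, b(0))) + N = (-1925 + 0²) + 224 = (-1925 + 0) + 224 = -1925 + 224 = -1701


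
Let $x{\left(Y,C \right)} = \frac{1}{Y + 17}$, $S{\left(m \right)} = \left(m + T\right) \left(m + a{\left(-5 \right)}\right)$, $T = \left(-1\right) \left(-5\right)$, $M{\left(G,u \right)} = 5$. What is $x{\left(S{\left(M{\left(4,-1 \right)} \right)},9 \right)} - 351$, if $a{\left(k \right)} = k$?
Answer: $- \frac{5966}{17} \approx -350.94$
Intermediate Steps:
$T = 5$
$S{\left(m \right)} = \left(-5 + m\right) \left(5 + m\right)$ ($S{\left(m \right)} = \left(m + 5\right) \left(m - 5\right) = \left(5 + m\right) \left(-5 + m\right) = \left(-5 + m\right) \left(5 + m\right)$)
$x{\left(Y,C \right)} = \frac{1}{17 + Y}$
$x{\left(S{\left(M{\left(4,-1 \right)} \right)},9 \right)} - 351 = \frac{1}{17 - \left(25 - 5^{2}\right)} - 351 = \frac{1}{17 + \left(-25 + 25\right)} - 351 = \frac{1}{17 + 0} - 351 = \frac{1}{17} - 351 = - \frac{5966}{17}$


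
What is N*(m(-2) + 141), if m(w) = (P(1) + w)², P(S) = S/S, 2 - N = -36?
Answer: 5396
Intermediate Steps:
N = 38 (N = 2 - 1*(-36) = 2 + 36 = 38)
P(S) = 1
m(w) = (1 + w)²
N*(m(-2) + 141) = 38*((1 - 2)² + 141) = 38*((-1)² + 141) = 38*(1 + 141) = 38*142 = 5396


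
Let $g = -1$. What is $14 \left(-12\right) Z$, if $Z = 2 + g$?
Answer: $-168$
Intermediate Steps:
$Z = 1$ ($Z = 2 - 1 = 1$)
$14 \left(-12\right) Z = 14 \left(-12\right) 1 = \left(-168\right) 1 = -168$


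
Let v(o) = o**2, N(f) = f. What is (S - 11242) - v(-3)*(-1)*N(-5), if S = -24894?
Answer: -36181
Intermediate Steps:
(S - 11242) - v(-3)*(-1)*N(-5) = (-24894 - 11242) - (-3)**2*(-1)*(-5) = -36136 - 9*(-1)*(-5) = -36136 - (-9)*(-5) = -36136 - 1*45 = -36136 - 45 = -36181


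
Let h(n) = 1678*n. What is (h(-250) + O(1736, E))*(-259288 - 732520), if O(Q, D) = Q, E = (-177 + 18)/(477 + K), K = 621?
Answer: 414341677312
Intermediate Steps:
E = -53/366 (E = (-177 + 18)/(477 + 621) = -159/1098 = -159*1/1098 = -53/366 ≈ -0.14481)
(h(-250) + O(1736, E))*(-259288 - 732520) = (1678*(-250) + 1736)*(-259288 - 732520) = (-419500 + 1736)*(-991808) = -417764*(-991808) = 414341677312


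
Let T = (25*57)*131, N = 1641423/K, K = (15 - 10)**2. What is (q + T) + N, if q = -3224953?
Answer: -74315527/25 ≈ -2.9726e+6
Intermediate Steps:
K = 25 (K = 5**2 = 25)
N = 1641423/25 ≈ 65657.
T = 186675 (T = 1425*131 = 186675)
(q + T) + N = (-3224953 + 186675) + 1641423/25 = -3038278 + 1641423/25 = -74315527/25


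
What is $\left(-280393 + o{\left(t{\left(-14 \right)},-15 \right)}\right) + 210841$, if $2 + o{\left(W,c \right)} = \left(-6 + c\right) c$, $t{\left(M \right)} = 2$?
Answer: $-69239$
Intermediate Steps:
$o{\left(W,c \right)} = -2 + c \left(-6 + c\right)$ ($o{\left(W,c \right)} = -2 + \left(-6 + c\right) c = -2 + c \left(-6 + c\right)$)
$\left(-280393 + o{\left(t{\left(-14 \right)},-15 \right)}\right) + 210841 = \left(-280393 - \left(-88 - 225\right)\right) + 210841 = \left(-280393 + \left(-2 + 225 + 90\right)\right) + 210841 = \left(-280393 + 313\right) + 210841 = -280080 + 210841 = -69239$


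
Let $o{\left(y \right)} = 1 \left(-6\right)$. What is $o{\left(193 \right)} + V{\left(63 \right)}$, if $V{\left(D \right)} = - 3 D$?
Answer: $-195$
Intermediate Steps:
$o{\left(y \right)} = -6$
$o{\left(193 \right)} + V{\left(63 \right)} = -6 - 189 = -195$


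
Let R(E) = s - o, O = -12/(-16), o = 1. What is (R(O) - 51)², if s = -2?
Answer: 2916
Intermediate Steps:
O = ¾ (O = -12*(-1/16) = ¾ ≈ 0.75000)
R(E) = -3 (R(E) = -2 - 1*1 = -2 - 1 = -3)
(R(O) - 51)² = (-3 - 51)² = (-54)² = 2916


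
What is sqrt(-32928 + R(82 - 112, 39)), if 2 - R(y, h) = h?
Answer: I*sqrt(32965) ≈ 181.56*I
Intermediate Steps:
R(y, h) = 2 - h
sqrt(-32928 + R(82 - 112, 39)) = sqrt(-32928 + (2 - 1*39)) = sqrt(-32928 + (2 - 39)) = sqrt(-32928 - 37) = sqrt(-32965) = I*sqrt(32965)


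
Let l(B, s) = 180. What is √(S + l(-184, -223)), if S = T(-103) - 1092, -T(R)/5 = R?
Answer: I*√397 ≈ 19.925*I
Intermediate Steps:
T(R) = -5*R
S = -577 (S = -5*(-103) - 1092 = 515 - 1092 = -577)
√(S + l(-184, -223)) = √(-577 + 180) = √(-397) = I*√397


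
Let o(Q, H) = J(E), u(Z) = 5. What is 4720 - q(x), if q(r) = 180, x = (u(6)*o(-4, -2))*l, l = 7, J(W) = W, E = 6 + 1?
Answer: 4540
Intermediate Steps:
E = 7
o(Q, H) = 7
x = 245 (x = (5*7)*7 = 35*7 = 245)
4720 - q(x) = 4720 - 1*180 = 4720 - 180 = 4540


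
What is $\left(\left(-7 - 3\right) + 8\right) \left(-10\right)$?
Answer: $20$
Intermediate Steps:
$\left(\left(-7 - 3\right) + 8\right) \left(-10\right) = \left(-10 + 8\right) \left(-10\right) = \left(-2\right) \left(-10\right) = 20$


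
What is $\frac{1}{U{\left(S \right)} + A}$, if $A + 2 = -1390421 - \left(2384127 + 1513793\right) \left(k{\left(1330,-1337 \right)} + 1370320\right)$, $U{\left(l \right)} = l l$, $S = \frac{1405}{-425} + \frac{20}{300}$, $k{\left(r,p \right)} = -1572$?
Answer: $- \frac{65025}{346926035437077299} \approx -1.8743 \cdot 10^{-13}$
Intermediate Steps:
$S = - \frac{826}{255}$ ($S = 1405 \left(- \frac{1}{425}\right) + 20 \cdot \frac{1}{300} = - \frac{281}{85} + \frac{1}{15} = - \frac{826}{255} \approx -3.2392$)
$U{\left(l \right)} = l^{2}$
$A = -5335271594583$ ($A = -2 - \left(1390421 + \left(2384127 + 1513793\right) \left(-1572 + 1370320\right)\right) = -2 - \left(1390421 + 3897920 \cdot 1368748\right) = -2 - 5335271594581 = -5335271594583$)
$\frac{1}{U{\left(S \right)} + A} = \frac{1}{\left(- \frac{826}{255}\right)^{2} - 5335271594583} = \frac{1}{\frac{682276}{65025} - 5335271594583} = \frac{1}{- \frac{346926035437077299}{65025}} = - \frac{65025}{346926035437077299}$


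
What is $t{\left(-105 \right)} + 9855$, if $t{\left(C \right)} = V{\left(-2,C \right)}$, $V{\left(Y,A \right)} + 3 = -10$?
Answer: $9842$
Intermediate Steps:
$V{\left(Y,A \right)} = -13$ ($V{\left(Y,A \right)} = -3 - 10 = -13$)
$t{\left(C \right)} = -13$
$t{\left(-105 \right)} + 9855 = -13 + 9855 = 9842$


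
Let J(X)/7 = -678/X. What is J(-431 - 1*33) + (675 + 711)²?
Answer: 445673445/232 ≈ 1.9210e+6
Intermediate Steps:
J(X) = -4746/X (J(X) = 7*(-678/X) = -4746/X)
J(-431 - 1*33) + (675 + 711)² = -4746/(-431 - 1*33) + (675 + 711)² = -4746/(-431 - 33) + 1386² = -4746/(-464) + 1920996 = -4746*(-1/464) + 1920996 = 2373/232 + 1920996 = 445673445/232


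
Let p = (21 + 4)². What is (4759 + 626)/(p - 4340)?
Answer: -1077/743 ≈ -1.4495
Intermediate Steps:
p = 625 (p = 25² = 625)
(4759 + 626)/(p - 4340) = (4759 + 626)/(625 - 4340) = 5385/(-3715) = 5385*(-1/3715) = -1077/743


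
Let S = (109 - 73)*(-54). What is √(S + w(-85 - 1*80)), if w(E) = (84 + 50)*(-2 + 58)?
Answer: 2*√1390 ≈ 74.565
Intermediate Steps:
S = -1944 (S = 36*(-54) = -1944)
w(E) = 7504 (w(E) = 134*56 = 7504)
√(S + w(-85 - 1*80)) = √(-1944 + 7504) = √5560 = 2*√1390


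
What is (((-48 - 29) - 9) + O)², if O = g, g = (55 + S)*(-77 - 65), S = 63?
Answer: 283652964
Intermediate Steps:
g = -16756 (g = (55 + 63)*(-77 - 65) = 118*(-142) = -16756)
O = -16756
(((-48 - 29) - 9) + O)² = (((-48 - 29) - 9) - 16756)² = ((-77 - 9) - 16756)² = (-86 - 16756)² = (-16842)² = 283652964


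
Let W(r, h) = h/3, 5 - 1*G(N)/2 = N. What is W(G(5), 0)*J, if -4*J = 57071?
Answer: 0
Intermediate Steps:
J = -57071/4 (J = -1/4*57071 = -57071/4 ≈ -14268.)
G(N) = 10 - 2*N
W(r, h) = h/3 (W(r, h) = h*(1/3) = h/3)
W(G(5), 0)*J = ((1/3)*0)*(-57071/4) = 0*(-57071/4) = 0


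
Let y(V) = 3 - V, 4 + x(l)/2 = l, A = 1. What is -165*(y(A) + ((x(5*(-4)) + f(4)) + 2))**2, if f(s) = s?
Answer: -264000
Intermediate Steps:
x(l) = -8 + 2*l
-165*(y(A) + ((x(5*(-4)) + f(4)) + 2))**2 = -165*((3 - 1*1) + (((-8 + 2*(5*(-4))) + 4) + 2))**2 = -165*((3 - 1) + (((-8 + 2*(-20)) + 4) + 2))**2 = -165*(2 + (((-8 - 40) + 4) + 2))**2 = -165*(2 + ((-48 + 4) + 2))**2 = -165*(2 + (-44 + 2))**2 = -165*(2 - 42)**2 = -165*(-40)**2 = -165*1600 = -264000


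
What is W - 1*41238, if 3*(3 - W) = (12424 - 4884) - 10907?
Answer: -120338/3 ≈ -40113.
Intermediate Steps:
W = 3376/3 (W = 3 - ((12424 - 4884) - 10907)/3 = 3 - (7540 - 10907)/3 = 3 - ⅓*(-3367) = 3 + 3367/3 = 3376/3 ≈ 1125.3)
W - 1*41238 = 3376/3 - 1*41238 = 3376/3 - 41238 = -120338/3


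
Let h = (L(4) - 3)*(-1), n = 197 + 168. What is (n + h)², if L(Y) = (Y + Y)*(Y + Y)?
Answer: 92416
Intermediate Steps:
L(Y) = 4*Y² (L(Y) = (2*Y)*(2*Y) = 4*Y²)
n = 365
h = -61 (h = (4*4² - 3)*(-1) = (4*16 - 3)*(-1) = (64 - 3)*(-1) = 61*(-1) = -61)
(n + h)² = (365 - 61)² = 304² = 92416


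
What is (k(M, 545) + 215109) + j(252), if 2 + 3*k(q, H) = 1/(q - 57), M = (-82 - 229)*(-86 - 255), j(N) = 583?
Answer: 68585961557/317982 ≈ 2.1569e+5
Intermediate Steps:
M = 106051 (M = -311*(-341) = 106051)
k(q, H) = -⅔ + 1/(3*(-57 + q)) (k(q, H) = -⅔ + 1/(3*(q - 57)) = -⅔ + 1/(3*(-57 + q)))
(k(M, 545) + 215109) + j(252) = ((115 - 2*106051)/(3*(-57 + 106051)) + 215109) + 583 = ((⅓)*(115 - 212102)/105994 + 215109) + 583 = ((⅓)*(1/105994)*(-211987) + 215109) + 583 = (-211987/317982 + 215109) + 583 = 68400578051/317982 + 583 = 68585961557/317982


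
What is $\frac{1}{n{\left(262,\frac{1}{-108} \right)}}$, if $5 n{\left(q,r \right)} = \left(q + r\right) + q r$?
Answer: $\frac{540}{28033} \approx 0.019263$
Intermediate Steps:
$n{\left(q,r \right)} = \frac{q}{5} + \frac{r}{5} + \frac{q r}{5}$ ($n{\left(q,r \right)} = \frac{\left(q + r\right) + q r}{5} = \frac{q + r + q r}{5} = \frac{q}{5} + \frac{r}{5} + \frac{q r}{5}$)
$\frac{1}{n{\left(262,\frac{1}{-108} \right)}} = \frac{1}{\frac{1}{5} \cdot 262 + \frac{1}{5 \left(-108\right)} + \frac{1}{5} \cdot 262 \frac{1}{-108}} = \frac{1}{\frac{262}{5} + \frac{1}{5} \left(- \frac{1}{108}\right) + \frac{1}{5} \cdot 262 \left(- \frac{1}{108}\right)} = \frac{1}{\frac{262}{5} - \frac{1}{540} - \frac{131}{270}} = \frac{1}{\frac{28033}{540}} = \frac{540}{28033}$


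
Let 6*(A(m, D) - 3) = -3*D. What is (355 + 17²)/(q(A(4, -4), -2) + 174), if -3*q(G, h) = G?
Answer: 1932/517 ≈ 3.7369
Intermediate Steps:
A(m, D) = 3 - D/2 (A(m, D) = 3 + (-3*D)/6 = 3 - D/2)
q(G, h) = -G/3
(355 + 17²)/(q(A(4, -4), -2) + 174) = (355 + 17²)/(-(3 - ½*(-4))/3 + 174) = (355 + 289)/(-(3 + 2)/3 + 174) = 644/(-⅓*5 + 174) = 644/(-5/3 + 174) = 644/(517/3) = 644*(3/517) = 1932/517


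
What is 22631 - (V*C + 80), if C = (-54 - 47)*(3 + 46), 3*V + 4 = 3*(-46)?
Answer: -635105/3 ≈ -2.1170e+5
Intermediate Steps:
V = -142/3 (V = -4/3 + (3*(-46))/3 = -4/3 + (⅓)*(-138) = -4/3 - 46 = -142/3 ≈ -47.333)
C = -4949 (C = -101*49 = -4949)
22631 - (V*C + 80) = 22631 - (-142/3*(-4949) + 80) = 22631 - (702758/3 + 80) = 22631 - 1*702998/3 = 22631 - 702998/3 = -635105/3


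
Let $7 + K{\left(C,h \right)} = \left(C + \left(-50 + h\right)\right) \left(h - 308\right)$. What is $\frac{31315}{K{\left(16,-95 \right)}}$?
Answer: $\frac{6263}{10396} \approx 0.60244$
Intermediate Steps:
$K{\left(C,h \right)} = -7 + \left(-308 + h\right) \left(-50 + C + h\right)$ ($K{\left(C,h \right)} = -7 + \left(C + \left(-50 + h\right)\right) \left(h - 308\right) = -7 + \left(-50 + C + h\right) \left(-308 + h\right) = -7 + \left(-308 + h\right) \left(-50 + C + h\right)$)
$\frac{31315}{K{\left(16,-95 \right)}} = \frac{31315}{15393 + \left(-95\right)^{2} - -34010 - 4928 + 16 \left(-95\right)} = \frac{31315}{15393 + 9025 + 34010 - 4928 - 1520} = \frac{31315}{51980} = 31315 \cdot \frac{1}{51980} = \frac{6263}{10396}$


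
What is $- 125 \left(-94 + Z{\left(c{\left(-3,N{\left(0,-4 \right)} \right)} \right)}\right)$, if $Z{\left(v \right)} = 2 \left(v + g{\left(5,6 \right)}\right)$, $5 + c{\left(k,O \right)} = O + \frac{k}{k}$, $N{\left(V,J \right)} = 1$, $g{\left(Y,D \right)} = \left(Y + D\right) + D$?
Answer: $8250$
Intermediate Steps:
$g{\left(Y,D \right)} = Y + 2 D$ ($g{\left(Y,D \right)} = \left(D + Y\right) + D = Y + 2 D$)
$c{\left(k,O \right)} = -4 + O$ ($c{\left(k,O \right)} = -5 + \left(O + \frac{k}{k}\right) = -5 + \left(O + 1\right) = -5 + \left(1 + O\right) = -4 + O$)
$Z{\left(v \right)} = 34 + 2 v$ ($Z{\left(v \right)} = 2 \left(v + \left(5 + 2 \cdot 6\right)\right) = 2 \left(v + \left(5 + 12\right)\right) = 2 \left(v + 17\right) = 2 \left(17 + v\right) = 34 + 2 v$)
$- 125 \left(-94 + Z{\left(c{\left(-3,N{\left(0,-4 \right)} \right)} \right)}\right) = - 125 \left(-94 + \left(34 + 2 \left(-4 + 1\right)\right)\right) = - 125 \left(-94 + \left(34 + 2 \left(-3\right)\right)\right) = - 125 \left(-94 + \left(34 - 6\right)\right) = - 125 \left(-94 + 28\right) = \left(-125\right) \left(-66\right) = 8250$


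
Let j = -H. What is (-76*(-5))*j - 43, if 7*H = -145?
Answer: 54799/7 ≈ 7828.4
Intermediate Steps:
H = -145/7 (H = (⅐)*(-145) = -145/7 ≈ -20.714)
j = 145/7 (j = -1*(-145/7) = 145/7 ≈ 20.714)
(-76*(-5))*j - 43 = -76*(-5)*(145/7) - 43 = 380*(145/7) - 43 = 55100/7 - 43 = 54799/7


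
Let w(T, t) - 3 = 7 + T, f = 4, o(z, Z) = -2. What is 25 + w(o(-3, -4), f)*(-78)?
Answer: -599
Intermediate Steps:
w(T, t) = 10 + T (w(T, t) = 3 + (7 + T) = 10 + T)
25 + w(o(-3, -4), f)*(-78) = 25 + (10 - 2)*(-78) = 25 + 8*(-78) = 25 - 624 = -599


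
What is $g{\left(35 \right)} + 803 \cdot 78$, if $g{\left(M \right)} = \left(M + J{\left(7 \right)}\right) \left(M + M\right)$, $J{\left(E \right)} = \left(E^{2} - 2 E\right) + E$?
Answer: $68024$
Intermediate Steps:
$J{\left(E \right)} = E^{2} - E$
$g{\left(M \right)} = 2 M \left(42 + M\right)$ ($g{\left(M \right)} = \left(M + 7 \left(-1 + 7\right)\right) \left(M + M\right) = \left(M + 7 \cdot 6\right) 2 M = \left(M + 42\right) 2 M = \left(42 + M\right) 2 M = 2 M \left(42 + M\right)$)
$g{\left(35 \right)} + 803 \cdot 78 = 2 \cdot 35 \left(42 + 35\right) + 803 \cdot 78 = 2 \cdot 35 \cdot 77 + 62634 = 5390 + 62634 = 68024$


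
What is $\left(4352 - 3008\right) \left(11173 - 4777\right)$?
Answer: $8596224$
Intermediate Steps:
$\left(4352 - 3008\right) \left(11173 - 4777\right) = 1344 \cdot 6396 = 8596224$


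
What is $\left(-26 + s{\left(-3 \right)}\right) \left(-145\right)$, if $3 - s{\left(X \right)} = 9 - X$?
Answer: $5075$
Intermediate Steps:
$s{\left(X \right)} = -6 + X$ ($s{\left(X \right)} = 3 - \left(9 - X\right) = 3 + \left(-9 + X\right) = -6 + X$)
$\left(-26 + s{\left(-3 \right)}\right) \left(-145\right) = \left(-26 - 9\right) \left(-145\right) = \left(-35\right) \left(-145\right) = 5075$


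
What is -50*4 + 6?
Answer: -194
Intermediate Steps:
-50*4 + 6 = -200 + 6 = -194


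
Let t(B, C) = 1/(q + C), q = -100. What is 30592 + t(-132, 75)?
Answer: 764799/25 ≈ 30592.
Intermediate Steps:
t(B, C) = 1/(-100 + C)
30592 + t(-132, 75) = 30592 + 1/(-100 + 75) = 30592 + 1/(-25) = 30592 - 1/25 = 764799/25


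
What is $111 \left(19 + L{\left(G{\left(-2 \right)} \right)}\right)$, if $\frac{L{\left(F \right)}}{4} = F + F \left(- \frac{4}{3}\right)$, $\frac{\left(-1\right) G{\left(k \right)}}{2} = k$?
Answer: $1517$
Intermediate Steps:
$G{\left(k \right)} = - 2 k$
$L{\left(F \right)} = - \frac{4 F}{3}$ ($L{\left(F \right)} = 4 \left(F + F \left(- \frac{4}{3}\right)\right) = 4 \left(F - \frac{4 F}{3}\right) = 4 \left(- \frac{F}{3}\right) = - \frac{4 F}{3}$)
$111 \left(19 + L{\left(G{\left(-2 \right)} \right)}\right) = 111 \left(19 - \frac{4 \left(\left(-2\right) \left(-2\right)\right)}{3}\right) = 111 \left(19 - \frac{16}{3}\right) = 111 \cdot \frac{41}{3} = 1517$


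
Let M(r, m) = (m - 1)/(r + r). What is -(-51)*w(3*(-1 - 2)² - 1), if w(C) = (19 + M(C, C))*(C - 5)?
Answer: 1084923/52 ≈ 20864.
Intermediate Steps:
M(r, m) = (-1 + m)/(2*r) (M(r, m) = (-1 + m)/((2*r)) = (-1 + m)*(1/(2*r)) = (-1 + m)/(2*r))
w(C) = (-5 + C)*(19 + (-1 + C)/(2*C)) (w(C) = (19 + (-1 + C)/(2*C))*(C - 5) = (19 + (-1 + C)/(2*C))*(-5 + C) = (-5 + C)*(19 + (-1 + C)/(2*C)))
-(-51)*w(3*(-1 - 2)² - 1) = -(-51)*(-98 + 5/(2*(3*(-1 - 2)² - 1)) + 39*(3*(-1 - 2)² - 1)/2) = -(-51)*(-98 + 5/(2*(3*(-3)² - 1)) + 39*(3*(-3)² - 1)/2) = -(-51)*(-98 + 5/(2*(3*9 - 1)) + 39*(3*9 - 1)/2) = -(-51)*(-98 + 5/(2*(27 - 1)) + 39*(27 - 1)/2) = -(-51)*(-98 + (5/2)/26 + (39/2)*26) = -(-51)*(-98 + (5/2)*(1/26) + 507) = -(-51)*(-98 + 5/52 + 507) = -(-51)*21273/52 = -1*(-1084923/52) = 1084923/52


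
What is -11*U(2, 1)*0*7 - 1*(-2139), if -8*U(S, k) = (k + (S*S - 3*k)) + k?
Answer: 2139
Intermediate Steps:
U(S, k) = -S²/8 + k/8 (U(S, k) = -((k + (S*S - 3*k)) + k)/8 = -((k + (S² - 3*k)) + k)/8 = -((S² - 2*k) + k)/8 = -(S² - k)/8 = -S²/8 + k/8)
-11*U(2, 1)*0*7 - 1*(-2139) = -11*(-⅛*2² + (⅛)*1)*0*7 - 1*(-2139) = -11*(-⅛*4 + ⅛)*0*7 + 2139 = -11*(-½ + ⅛)*0*7 + 2139 = -(-33)*0/8*7 + 2139 = -11*0*7 + 2139 = 0*7 + 2139 = 0 + 2139 = 2139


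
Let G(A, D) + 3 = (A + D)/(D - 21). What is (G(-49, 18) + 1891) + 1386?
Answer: 9853/3 ≈ 3284.3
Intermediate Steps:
G(A, D) = -3 + (A + D)/(-21 + D) (G(A, D) = -3 + (A + D)/(D - 21) = -3 + (A + D)/(-21 + D))
(G(-49, 18) + 1891) + 1386 = ((63 - 49 - 2*18)/(-21 + 18) + 1891) + 1386 = ((63 - 49 - 36)/(-3) + 1891) + 1386 = (-1/3*(-22) + 1891) + 1386 = (22/3 + 1891) + 1386 = 5695/3 + 1386 = 9853/3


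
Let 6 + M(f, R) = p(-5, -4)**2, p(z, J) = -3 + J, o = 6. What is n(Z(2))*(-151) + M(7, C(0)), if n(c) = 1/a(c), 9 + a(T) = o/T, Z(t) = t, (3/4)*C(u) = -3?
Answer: 409/6 ≈ 68.167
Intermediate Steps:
C(u) = -4 (C(u) = (4/3)*(-3) = -4)
a(T) = -9 + 6/T
n(c) = 1/(-9 + 6/c)
M(f, R) = 43 (M(f, R) = -6 + (-3 - 4)**2 = -6 + (-7)**2 = -6 + 49 = 43)
n(Z(2))*(-151) + M(7, C(0)) = -1*2/(-6 + 9*2)*(-151) + 43 = -1*2/(-6 + 18)*(-151) + 43 = -1*2/12*(-151) + 43 = -1*2*1/12*(-151) + 43 = -1/6*(-151) + 43 = 151/6 + 43 = 409/6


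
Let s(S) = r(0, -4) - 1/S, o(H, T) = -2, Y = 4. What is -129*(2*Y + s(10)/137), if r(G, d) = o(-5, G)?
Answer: -1411131/1370 ≈ -1030.0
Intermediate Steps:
r(G, d) = -2
s(S) = -2 - 1/S
-129*(2*Y + s(10)/137) = -129*(2*4 + (-2 - 1/10)/137) = -129*(8 + (-2 - 1*1/10)*(1/137)) = -129*(8 + (-2 - 1/10)*(1/137)) = -129*(8 - 21/10*1/137) = -129*(8 - 21/1370) = -129*10939/1370 = -1411131/1370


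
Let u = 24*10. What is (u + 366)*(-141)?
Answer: -85446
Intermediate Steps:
u = 240
(u + 366)*(-141) = (240 + 366)*(-141) = 606*(-141) = -85446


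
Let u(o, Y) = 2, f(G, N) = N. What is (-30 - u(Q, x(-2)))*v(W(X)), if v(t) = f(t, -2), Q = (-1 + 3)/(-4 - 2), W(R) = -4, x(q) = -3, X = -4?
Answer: 64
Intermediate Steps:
Q = -⅓ (Q = 2/(-6) = 2*(-⅙) = -⅓ ≈ -0.33333)
v(t) = -2
(-30 - u(Q, x(-2)))*v(W(X)) = (-30 - 1*2)*(-2) = (-30 - 2)*(-2) = -32*(-2) = 64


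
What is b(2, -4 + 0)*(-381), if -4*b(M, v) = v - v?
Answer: 0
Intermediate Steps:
b(M, v) = 0 (b(M, v) = -(v - v)/4 = -¼*0 = 0)
b(2, -4 + 0)*(-381) = 0*(-381) = 0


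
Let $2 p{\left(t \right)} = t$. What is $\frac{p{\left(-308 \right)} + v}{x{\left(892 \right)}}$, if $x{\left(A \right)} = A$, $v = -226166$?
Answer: $- \frac{56580}{223} \approx -253.72$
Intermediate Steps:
$p{\left(t \right)} = \frac{t}{2}$
$\frac{p{\left(-308 \right)} + v}{x{\left(892 \right)}} = \frac{\frac{1}{2} \left(-308\right) - 226166}{892} = \left(-154 - 226166\right) \frac{1}{892} = \left(-226320\right) \frac{1}{892} = - \frac{56580}{223}$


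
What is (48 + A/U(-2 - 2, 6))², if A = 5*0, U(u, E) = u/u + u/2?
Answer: 2304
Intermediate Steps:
U(u, E) = 1 + u/2 (U(u, E) = 1 + u*(½) = 1 + u/2)
A = 0
(48 + A/U(-2 - 2, 6))² = (48 + 0/(1 + (-2 - 2)/2))² = (48 + 0/(1 + (½)*(-4)))² = (48 + 0/(1 - 2))² = (48 + 0/(-1))² = (48 + 0*(-1))² = (48 + 0)² = 48² = 2304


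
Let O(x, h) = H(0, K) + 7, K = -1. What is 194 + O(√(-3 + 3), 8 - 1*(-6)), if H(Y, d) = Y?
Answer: 201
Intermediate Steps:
O(x, h) = 7 (O(x, h) = 0 + 7 = 7)
194 + O(√(-3 + 3), 8 - 1*(-6)) = 194 + 7 = 201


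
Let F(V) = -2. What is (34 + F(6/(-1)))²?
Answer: 1024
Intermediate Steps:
(34 + F(6/(-1)))² = (34 - 2)² = 32² = 1024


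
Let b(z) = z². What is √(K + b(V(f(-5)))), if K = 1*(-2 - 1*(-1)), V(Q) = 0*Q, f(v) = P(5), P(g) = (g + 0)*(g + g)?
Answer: I ≈ 1.0*I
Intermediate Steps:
P(g) = 2*g² (P(g) = g*(2*g) = 2*g²)
f(v) = 50 (f(v) = 2*5² = 2*25 = 50)
V(Q) = 0
K = -1 (K = 1*(-2 + 1) = 1*(-1) = -1)
√(K + b(V(f(-5)))) = √(-1 + 0²) = √(-1 + 0) = √(-1) = I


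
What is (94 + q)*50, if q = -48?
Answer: 2300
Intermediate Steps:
(94 + q)*50 = (94 - 48)*50 = 46*50 = 2300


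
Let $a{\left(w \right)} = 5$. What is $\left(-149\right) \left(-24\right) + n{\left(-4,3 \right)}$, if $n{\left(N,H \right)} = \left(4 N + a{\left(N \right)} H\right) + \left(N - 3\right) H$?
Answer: $3554$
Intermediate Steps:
$n{\left(N,H \right)} = 4 N + 5 H + H \left(-3 + N\right)$ ($n{\left(N,H \right)} = \left(4 N + 5 H\right) + \left(N - 3\right) H = \left(4 N + 5 H\right) + \left(-3 + N\right) H = \left(4 N + 5 H\right) + H \left(-3 + N\right) = 4 N + 5 H + H \left(-3 + N\right)$)
$\left(-149\right) \left(-24\right) + n{\left(-4,3 \right)} = \left(-149\right) \left(-24\right) + \left(2 \cdot 3 + 4 \left(-4\right) + 3 \left(-4\right)\right) = 3576 - 22 = 3554$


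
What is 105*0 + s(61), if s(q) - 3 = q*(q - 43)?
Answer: 1101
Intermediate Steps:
s(q) = 3 + q*(-43 + q) (s(q) = 3 + q*(q - 43) = 3 + q*(-43 + q))
105*0 + s(61) = 105*0 + (3 + 61² - 43*61) = 0 + (3 + 3721 - 2623) = 0 + 1101 = 1101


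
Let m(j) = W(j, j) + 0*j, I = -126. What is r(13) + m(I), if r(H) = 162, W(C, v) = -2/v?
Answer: 10207/63 ≈ 162.02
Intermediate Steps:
m(j) = -2/j (m(j) = -2/j + 0*j = -2/j + 0 = -2/j)
r(13) + m(I) = 162 - 2/(-126) = 162 - 2*(-1/126) = 162 + 1/63 = 10207/63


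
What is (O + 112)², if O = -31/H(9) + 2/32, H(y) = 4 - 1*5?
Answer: 5239521/256 ≈ 20467.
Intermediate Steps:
H(y) = -1 (H(y) = 4 - 5 = -1)
O = 497/16 (O = -31/(-1) + 2/32 = -31*(-1) + 2*(1/32) = 31 + 1/16 = 497/16 ≈ 31.063)
(O + 112)² = (497/16 + 112)² = (2289/16)² = 5239521/256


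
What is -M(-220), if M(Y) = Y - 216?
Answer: 436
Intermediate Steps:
M(Y) = -216 + Y
-M(-220) = -(-216 - 220) = -1*(-436) = 436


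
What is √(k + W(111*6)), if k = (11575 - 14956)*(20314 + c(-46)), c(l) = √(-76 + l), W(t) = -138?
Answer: √(-68681772 - 3381*I*√122) ≈ 2.25 - 8287.5*I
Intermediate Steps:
k = -68681634 - 3381*I*√122 (k = (11575 - 14956)*(20314 + √(-76 - 46)) = -3381*(20314 + √(-122)) = -3381*(20314 + I*√122) = -68681634 - 3381*I*√122 ≈ -6.8682e+7 - 37344.0*I)
√(k + W(111*6)) = √((-68681634 - 3381*I*√122) - 138) = √(-68681772 - 3381*I*√122)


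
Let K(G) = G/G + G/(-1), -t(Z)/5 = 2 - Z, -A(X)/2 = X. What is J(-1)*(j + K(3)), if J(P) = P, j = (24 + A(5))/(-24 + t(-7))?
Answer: 152/69 ≈ 2.2029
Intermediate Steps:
A(X) = -2*X
t(Z) = -10 + 5*Z (t(Z) = -5*(2 - Z) = -10 + 5*Z)
j = -14/69 (j = (24 - 2*5)/(-24 + (-10 + 5*(-7))) = (24 - 10)/(-24 + (-10 - 35)) = 14/(-24 - 45) = 14/(-69) = 14*(-1/69) = -14/69 ≈ -0.20290)
K(G) = 1 - G (K(G) = 1 + G*(-1) = 1 - G)
J(-1)*(j + K(3)) = -(-14/69 + (1 - 1*3)) = -(-14/69 + (1 - 3)) = -(-14/69 - 2) = -1*(-152/69) = 152/69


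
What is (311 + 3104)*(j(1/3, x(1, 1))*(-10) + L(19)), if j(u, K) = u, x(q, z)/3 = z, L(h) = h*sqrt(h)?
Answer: -34150/3 + 64885*sqrt(19) ≈ 2.7144e+5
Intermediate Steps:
L(h) = h**(3/2)
x(q, z) = 3*z
(311 + 3104)*(j(1/3, x(1, 1))*(-10) + L(19)) = (311 + 3104)*(-10/3 + 19**(3/2)) = 3415*((1/3)*(-10) + 19*sqrt(19)) = 3415*(-10/3 + 19*sqrt(19)) = -34150/3 + 64885*sqrt(19)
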